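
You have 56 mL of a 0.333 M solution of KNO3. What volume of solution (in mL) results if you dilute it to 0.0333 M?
Using M₁V₁ = M₂V₂:
0.333 × 56 = 0.0333 × V₂
V₂ = (0.333 × 56) / 0.0333 = 560 mL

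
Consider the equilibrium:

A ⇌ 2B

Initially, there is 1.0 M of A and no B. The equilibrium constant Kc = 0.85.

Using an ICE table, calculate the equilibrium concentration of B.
[B] = 0.734 M

ICE: [A] = 1.0 − x, [B] = 2x.
Kc = (2x)²/(1.0 − x) = 0.85 ⇒ 4x² + 0.85x − 0.85 = 0.
x = (−0.85 + √(0.85² + 4·4·0.85))/(2·4) = (−0.85 + √14.322)/8 = 0.36681.
[B] = 2x = 0.734 M.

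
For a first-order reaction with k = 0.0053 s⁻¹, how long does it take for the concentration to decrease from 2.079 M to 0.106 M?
561.55 s

From ln[A] = ln[A]₀ - k·t: t = ln([A]₀/[A])/k = ln(2.079/0.106)/0.0053 = ln(19.6132)/0.0053 = 2.9762/0.0053 = 561.55 s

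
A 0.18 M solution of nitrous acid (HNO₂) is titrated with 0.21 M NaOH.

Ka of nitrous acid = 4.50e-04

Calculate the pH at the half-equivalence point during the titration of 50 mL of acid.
pH = pKa = 3.35

At the half-equivalence point, [HA] = [A⁻], so by Henderson–Hasselbalch pH = pKa + log(1) = pKa.
pKa = −log(4.50e-04) = 3.35.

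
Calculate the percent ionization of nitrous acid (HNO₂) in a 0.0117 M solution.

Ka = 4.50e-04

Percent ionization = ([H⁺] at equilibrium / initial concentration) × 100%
Percent ionization = 17.8%

Let x = [H⁺]. Ka = x²/(C - x) ⇒ x² + (4.50e-04)x - (4.50e-04)(0.0117) = 0. x = 2.0806e-03. Percent = (2.0806e-03/0.0117) × 100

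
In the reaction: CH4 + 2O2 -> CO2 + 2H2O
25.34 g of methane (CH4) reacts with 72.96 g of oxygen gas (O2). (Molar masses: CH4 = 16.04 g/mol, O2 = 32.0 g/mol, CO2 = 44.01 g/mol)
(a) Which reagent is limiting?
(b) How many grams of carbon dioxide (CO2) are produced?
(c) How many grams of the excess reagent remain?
(a) O2, (b) 50.17 g, (c) 7.054 g

Moles of CH4 = 25.34 g ÷ 16.04 g/mol = 1.5798 mol
Moles of O2 = 72.96 g ÷ 32.0 g/mol = 2.28 mol
Moles ÷ coefficient: CH4: 1.5798/1 = 1.58, O2: 2.28/2 = 1.14
(a) O2 has the smaller value, so O2 is the limiting reagent.
(b) Moles of CO2 = 2.28 mol O2 × (1/2) = 1.14 mol; mass = 1.14 mol × 44.01 g/mol = 50.17 g
(c) CH4 consumed = 2.28 × (1/2) = 1.14 mol; remaining = 1.5798 − 1.14 = 0.4398 mol; mass = 0.4398 mol × 16.04 g/mol = 7.054 g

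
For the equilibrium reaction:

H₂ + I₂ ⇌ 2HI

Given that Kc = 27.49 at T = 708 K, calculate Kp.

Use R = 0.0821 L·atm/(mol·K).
K_p = 27.4900

Δn = (moles gaseous products) − (moles gaseous reactants) = 0
T = 708 K; RT = 0.0821 × 708 = 58.1268
Kp = Kc·(RT)^Δn = 27.49 × (58.1268)^0 = 27.49 × 1 = 27.4900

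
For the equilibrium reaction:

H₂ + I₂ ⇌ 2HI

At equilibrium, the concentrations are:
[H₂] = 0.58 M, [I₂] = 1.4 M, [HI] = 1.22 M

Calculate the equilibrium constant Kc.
K_c = 1.8330

Kc = ([HI]^2) / ([H₂] × [I₂])
   = ((1.22)^2) / ((0.58)·(1.4))
   = 1.4884 / 0.812 = 1.8330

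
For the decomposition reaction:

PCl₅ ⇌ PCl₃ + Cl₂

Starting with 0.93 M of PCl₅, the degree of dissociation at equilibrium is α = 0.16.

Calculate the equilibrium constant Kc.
K_c = 0.0283

x = α·[A]₀ = 0.16 × 0.93 = 0.1488 M dissociated.
At eq: [PCl₅] = 0.93 − 0.1488 = 0.7812 M; [PCl₃] = [Cl₂] = x = 0.1488 M.
Kc = [PCl₃][Cl₂]/[PCl₅] = (0.1488)²/0.7812 = 0.02834.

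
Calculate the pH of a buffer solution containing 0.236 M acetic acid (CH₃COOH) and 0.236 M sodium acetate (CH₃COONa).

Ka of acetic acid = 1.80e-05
pH = 4.74

pKa = -log(1.80e-05) = 4.74. pH = pKa + log([A⁻]/[HA]) = 4.74 + log(0.236/0.236)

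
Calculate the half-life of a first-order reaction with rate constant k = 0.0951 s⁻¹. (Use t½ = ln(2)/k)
7.29 s

t½ = ln(2)/k = 0.6931/0.0951 = 7.29 s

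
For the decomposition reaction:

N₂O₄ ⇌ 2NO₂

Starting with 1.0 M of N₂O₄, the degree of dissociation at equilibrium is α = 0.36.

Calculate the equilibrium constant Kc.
K_c = 0.8100

x = α·[A]₀ = 0.36 × 1.0 = 0.36 M dissociated.
At eq: [N₂O₄] = 1.0 − 0.36 = 0.64 M; [NO₂] = 2x = 0.72 M.
Kc = [NO₂]²/[N₂O₄] = (0.72)²/0.64 = 0.81.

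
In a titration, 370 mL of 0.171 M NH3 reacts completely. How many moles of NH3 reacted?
Moles = Molarity × Volume (L)
Moles = 0.171 M × 0.37 L = 0.06327 mol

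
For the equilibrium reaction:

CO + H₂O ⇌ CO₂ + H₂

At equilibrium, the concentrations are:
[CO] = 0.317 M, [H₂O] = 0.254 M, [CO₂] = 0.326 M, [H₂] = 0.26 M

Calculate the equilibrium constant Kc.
K_c = 1.0527

Kc = ([CO₂] × [H₂]) / ([CO] × [H₂O])
   = ((0.326)·(0.26)) / ((0.317)·(0.254))
   = 0.08476 / 0.080518 = 1.0527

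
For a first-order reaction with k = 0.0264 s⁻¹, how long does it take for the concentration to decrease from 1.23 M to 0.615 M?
26.26 s

From ln[A] = ln[A]₀ - k·t: t = ln([A]₀/[A])/k = ln(1.23/0.615)/0.0264 = ln(2.0000)/0.0264 = 0.6931/0.0264 = 26.26 s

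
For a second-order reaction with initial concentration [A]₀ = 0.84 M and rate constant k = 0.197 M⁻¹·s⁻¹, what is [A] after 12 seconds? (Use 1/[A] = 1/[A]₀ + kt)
0.2813 M

1/[A] = 1/[A]₀ + k·t = 1/0.84 + (0.197)·(12) = 1.1905 + 2.3640 = 3.5545
[A] = 1/3.5545 = 0.2813 M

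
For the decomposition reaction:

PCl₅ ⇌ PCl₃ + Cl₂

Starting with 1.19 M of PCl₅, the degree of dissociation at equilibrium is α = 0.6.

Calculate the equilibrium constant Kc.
K_c = 1.0710

x = α·[A]₀ = 0.6 × 1.19 = 0.714 M dissociated.
At eq: [PCl₅] = 1.19 − 0.714 = 0.476 M; [PCl₃] = [Cl₂] = x = 0.714 M.
Kc = [PCl₃][Cl₂]/[PCl₅] = (0.714)²/0.476 = 1.071.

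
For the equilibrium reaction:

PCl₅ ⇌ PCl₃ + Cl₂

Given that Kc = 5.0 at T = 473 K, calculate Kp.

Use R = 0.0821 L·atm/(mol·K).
K_p = 194.1665

Δn = (moles gaseous products) − (moles gaseous reactants) = 1
T = 473 K; RT = 0.0821 × 473 = 38.8333
Kp = Kc·(RT)^Δn = 5.0 × (38.8333)^1 = 5.0 × 38.8333 = 194.1665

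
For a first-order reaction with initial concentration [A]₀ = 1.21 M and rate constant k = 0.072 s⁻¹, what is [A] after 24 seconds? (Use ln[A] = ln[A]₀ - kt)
0.2149 M

ln[A] = ln[A]₀ - k·t = ln(1.21) - (0.072)·(24) = 0.1906 - 1.7280 = -1.5374
[A] = e^(-1.5374) = 0.2149 M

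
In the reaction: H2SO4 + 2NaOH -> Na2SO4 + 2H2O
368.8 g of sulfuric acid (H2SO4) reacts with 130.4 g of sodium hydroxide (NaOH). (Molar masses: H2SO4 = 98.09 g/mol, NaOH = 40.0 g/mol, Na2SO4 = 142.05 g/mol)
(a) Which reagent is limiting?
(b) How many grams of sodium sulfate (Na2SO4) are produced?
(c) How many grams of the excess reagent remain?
(a) NaOH, (b) 231.5 g, (c) 208.9 g

Moles of H2SO4 = 368.8 g ÷ 98.09 g/mol = 3.75981 mol
Moles of NaOH = 130.4 g ÷ 40.0 g/mol = 3.26 mol
Moles ÷ coefficient: H2SO4: 3.75981/1 = 3.76, NaOH: 3.26/2 = 1.63
(a) NaOH has the smaller value, so NaOH is the limiting reagent.
(b) Moles of Na2SO4 = 3.26 mol NaOH × (1/2) = 1.63 mol; mass = 1.63 mol × 142.05 g/mol = 231.5 g
(c) H2SO4 consumed = 3.26 × (1/2) = 1.63 mol; remaining = 3.75981 − 1.63 = 2.12981 mol; mass = 2.12981 mol × 98.09 g/mol = 208.9 g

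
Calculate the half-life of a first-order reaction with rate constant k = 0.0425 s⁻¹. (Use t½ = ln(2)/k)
16.31 s

t½ = ln(2)/k = 0.6931/0.0425 = 16.31 s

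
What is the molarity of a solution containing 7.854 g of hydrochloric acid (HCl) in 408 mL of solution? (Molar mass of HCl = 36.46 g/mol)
Moles of HCl = 7.854 g ÷ 36.46 g/mol = 0.215414 mol
Volume = 408 mL = 0.408 L
Molarity = 0.215414 mol ÷ 0.408 L = 0.528 M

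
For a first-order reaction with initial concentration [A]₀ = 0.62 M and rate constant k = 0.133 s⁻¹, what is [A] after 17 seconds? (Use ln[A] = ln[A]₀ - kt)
0.0646 M

ln[A] = ln[A]₀ - k·t = ln(0.62) - (0.133)·(17) = -0.4780 - 2.2610 = -2.7390
[A] = e^(-2.7390) = 0.0646 M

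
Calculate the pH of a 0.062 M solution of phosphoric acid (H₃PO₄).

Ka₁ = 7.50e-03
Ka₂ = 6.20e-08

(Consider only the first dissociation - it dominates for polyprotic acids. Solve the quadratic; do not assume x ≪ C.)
pH = 1.74

x² + Ka₁·x − Ka₁·C = 0 with Ka₁ = 7.50e-03, C = 0.062.
x = (−Ka₁ + √(Ka₁² + 4·Ka₁·C))/2 = 1.8137e-02 M, so pH = 1.74.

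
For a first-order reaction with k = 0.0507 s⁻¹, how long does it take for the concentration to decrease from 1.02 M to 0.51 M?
13.67 s

From ln[A] = ln[A]₀ - k·t: t = ln([A]₀/[A])/k = ln(1.02/0.51)/0.0507 = ln(2.0000)/0.0507 = 0.6931/0.0507 = 13.67 s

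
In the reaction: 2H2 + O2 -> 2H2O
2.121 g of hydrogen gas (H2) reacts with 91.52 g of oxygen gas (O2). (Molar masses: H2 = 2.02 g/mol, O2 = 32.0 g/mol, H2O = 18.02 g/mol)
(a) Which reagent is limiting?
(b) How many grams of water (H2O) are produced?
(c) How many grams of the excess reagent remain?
(a) H2, (b) 18.92 g, (c) 74.72 g

Moles of H2 = 2.121 g ÷ 2.02 g/mol = 1.05 mol
Moles of O2 = 91.52 g ÷ 32.0 g/mol = 2.86 mol
Moles ÷ coefficient: H2: 1.05/2 = 0.525, O2: 2.86/1 = 2.86
(a) H2 has the smaller value, so H2 is the limiting reagent.
(b) Moles of H2O = 1.05 mol H2 × (2/2) = 1.05 mol; mass = 1.05 mol × 18.02 g/mol = 18.92 g
(c) O2 consumed = 1.05 × (1/2) = 0.525 mol; remaining = 2.86 − 0.525 = 2.335 mol; mass = 2.335 mol × 32.0 g/mol = 74.72 g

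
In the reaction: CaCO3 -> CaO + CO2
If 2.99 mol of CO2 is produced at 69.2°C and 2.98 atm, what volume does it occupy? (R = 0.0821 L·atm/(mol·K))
T = 69.2°C + 273.15 = 342.35 K
V = nRT/P = (2.99 × 0.0821 × 342.35) / 2.98
V = 28.20 L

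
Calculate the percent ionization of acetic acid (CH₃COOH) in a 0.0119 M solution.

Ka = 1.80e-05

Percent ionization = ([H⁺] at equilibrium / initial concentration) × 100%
Percent ionization = 3.81%

Let x = [H⁺]. Ka = x²/(C - x) ⇒ x² + (1.80e-05)x - (1.80e-05)(0.0119) = 0. x = 4.5390e-04. Percent = (4.5390e-04/0.0119) × 100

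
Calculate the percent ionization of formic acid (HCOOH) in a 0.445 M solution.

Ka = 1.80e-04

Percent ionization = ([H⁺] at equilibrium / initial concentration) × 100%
Percent ionization = 1.99%

Let x = [H⁺]. Ka = x²/(C - x) ⇒ x² + (1.80e-04)x - (1.80e-04)(0.445) = 0. x = 8.8603e-03. Percent = (8.8603e-03/0.445) × 100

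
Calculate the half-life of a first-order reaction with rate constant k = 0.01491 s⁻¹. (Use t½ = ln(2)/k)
46.49 s

t½ = ln(2)/k = 0.6931/0.01491 = 46.49 s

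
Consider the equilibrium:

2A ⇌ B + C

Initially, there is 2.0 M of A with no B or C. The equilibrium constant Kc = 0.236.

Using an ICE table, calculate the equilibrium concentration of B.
[B] = 0.493 M

ICE: [A] = 2.0 − 2x, [B] = [C] = x.
Kc = x²/(2.0 − 2x)² = 0.236 ⇒ √Kc = x/(2.0 − 2x).
x = √0.236·2.0/(1 + 2√0.236) = 0.4858·2.0/1.9716 = 0.4928.
[B] = x = 0.493 M.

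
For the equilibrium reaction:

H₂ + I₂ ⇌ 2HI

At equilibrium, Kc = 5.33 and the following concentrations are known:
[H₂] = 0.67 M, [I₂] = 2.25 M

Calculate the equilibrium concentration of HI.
[HI] = 2.8346 M

Kc = ([HI]^2) / ([H₂] × [I₂]) = 5.33
[HI]^2 = Kc · (reactant terms)/(other product terms) = 5.33 · 1.5075 / 1 = 8.035
[HI] = (8.035)^(1/2) = 2.8346 M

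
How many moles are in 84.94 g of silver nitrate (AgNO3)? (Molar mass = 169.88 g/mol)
Moles = 84.94 g ÷ 169.88 g/mol = 0.5 mol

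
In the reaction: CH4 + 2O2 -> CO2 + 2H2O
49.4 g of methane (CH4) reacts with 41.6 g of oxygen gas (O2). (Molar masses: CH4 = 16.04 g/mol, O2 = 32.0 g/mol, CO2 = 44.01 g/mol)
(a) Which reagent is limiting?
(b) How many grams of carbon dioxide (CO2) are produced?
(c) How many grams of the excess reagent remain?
(a) O2, (b) 28.61 g, (c) 38.97 g

Moles of CH4 = 49.4 g ÷ 16.04 g/mol = 3.0798 mol
Moles of O2 = 41.6 g ÷ 32.0 g/mol = 1.3 mol
Moles ÷ coefficient: CH4: 3.0798/1 = 3.08, O2: 1.3/2 = 0.65
(a) O2 has the smaller value, so O2 is the limiting reagent.
(b) Moles of CO2 = 1.3 mol O2 × (1/2) = 0.65 mol; mass = 0.65 mol × 44.01 g/mol = 28.61 g
(c) CH4 consumed = 1.3 × (1/2) = 0.65 mol; remaining = 3.0798 − 0.65 = 2.4298 mol; mass = 2.4298 mol × 16.04 g/mol = 38.97 g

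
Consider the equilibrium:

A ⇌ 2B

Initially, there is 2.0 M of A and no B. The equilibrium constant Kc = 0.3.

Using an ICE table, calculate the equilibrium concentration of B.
[B] = 0.703 M

ICE: [A] = 2.0 − x, [B] = 2x.
Kc = (2x)²/(2.0 − x) = 0.3 ⇒ 4x² + 0.3x − 0.6 = 0.
x = (−0.3 + √(0.3² + 4·4·0.6))/(2·4) = (−0.3 + √9.69)/8 = 0.35161.
[B] = 2x = 0.703 M.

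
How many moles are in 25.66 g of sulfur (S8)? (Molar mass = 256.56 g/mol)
Moles = 25.66 g ÷ 256.56 g/mol = 0.1 mol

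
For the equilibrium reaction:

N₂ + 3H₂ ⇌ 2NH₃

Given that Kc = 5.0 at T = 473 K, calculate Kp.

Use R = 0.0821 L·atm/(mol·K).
K_p = 0.0033

Δn = (moles gaseous products) − (moles gaseous reactants) = -2
T = 473 K; RT = 0.0821 × 473 = 38.8333
Kp = Kc·(RT)^Δn = 5.0 × (38.8333)^-2 = 5.0 × 0.000663119 = 0.0033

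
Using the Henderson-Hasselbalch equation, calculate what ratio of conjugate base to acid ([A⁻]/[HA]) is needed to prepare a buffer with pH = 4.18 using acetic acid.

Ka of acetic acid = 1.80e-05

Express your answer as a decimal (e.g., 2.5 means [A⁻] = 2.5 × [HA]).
[A⁻]/[HA] = 0.272

pKa = −log(1.80e-05) = 4.7447. pH = pKa + log([A⁻]/[HA]). 4.18 = 4.7447 + log(ratio). log(ratio) = 4.18 − 4.7447 = -0.5647. ratio = 10^(-0.5647) = 0.272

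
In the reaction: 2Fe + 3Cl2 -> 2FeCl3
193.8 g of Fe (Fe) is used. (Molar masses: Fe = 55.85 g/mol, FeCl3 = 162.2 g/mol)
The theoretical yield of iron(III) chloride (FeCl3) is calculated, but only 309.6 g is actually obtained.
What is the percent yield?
Moles of Fe = 193.8 g ÷ 55.85 g/mol = 3.47001 mol
Mole ratio: 2 mol FeCl3 / 2 mol Fe
Moles of FeCl3 = 3.47001 × (2/2) = 3.47001 mol
Theoretical yield = 3.47001 mol × 162.2 g/mol = 562.84 g
Actual yield = 309.6 g
Percent yield = (309.6 / 562.84) × 100% = 55.0%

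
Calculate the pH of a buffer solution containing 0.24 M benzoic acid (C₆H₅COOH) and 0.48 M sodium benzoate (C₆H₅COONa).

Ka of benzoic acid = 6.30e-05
pH = 4.50

pKa = -log(6.30e-05) = 4.20. pH = pKa + log([A⁻]/[HA]) = 4.20 + log(0.48/0.24)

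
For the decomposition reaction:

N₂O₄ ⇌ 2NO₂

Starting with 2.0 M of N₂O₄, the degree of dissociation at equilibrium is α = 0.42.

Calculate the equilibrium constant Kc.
K_c = 2.4331

x = α·[A]₀ = 0.42 × 2.0 = 0.84 M dissociated.
At eq: [N₂O₄] = 2.0 − 0.84 = 1.16 M; [NO₂] = 2x = 1.68 M.
Kc = [NO₂]²/[N₂O₄] = (1.68)²/1.16 = 2.433.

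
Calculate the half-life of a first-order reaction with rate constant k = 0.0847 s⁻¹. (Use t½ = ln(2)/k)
8.18 s

t½ = ln(2)/k = 0.6931/0.0847 = 8.18 s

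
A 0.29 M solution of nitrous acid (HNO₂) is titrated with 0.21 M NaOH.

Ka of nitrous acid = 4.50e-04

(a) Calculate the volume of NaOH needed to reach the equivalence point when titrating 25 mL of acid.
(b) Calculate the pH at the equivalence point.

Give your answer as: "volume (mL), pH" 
V = 34.5 mL, pH = 8.22

(a) At equivalence: moles acid = moles base.
moles acid = 0.29 × 0.025 = 0.00725 mol; V_NaOH = 0.00725/0.21 = 0.03452 L = 34.5 mL.
(b) At equivalence, all acid → conjugate base A⁻ at [A⁻] = 0.00725/0.05952 = 0.1218 M.
Kb = Kw/Ka = 1.0e-14/4.50e-04 = 2.222e-11; [OH⁻] = √(Kb·[A⁻]) = 1.645e-06; pOH = 5.78; pH = 14 − pOH = 8.22.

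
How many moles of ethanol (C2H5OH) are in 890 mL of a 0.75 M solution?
Moles = Molarity × Volume (L)
Moles = 0.75 M × 0.89 L = 0.6675 mol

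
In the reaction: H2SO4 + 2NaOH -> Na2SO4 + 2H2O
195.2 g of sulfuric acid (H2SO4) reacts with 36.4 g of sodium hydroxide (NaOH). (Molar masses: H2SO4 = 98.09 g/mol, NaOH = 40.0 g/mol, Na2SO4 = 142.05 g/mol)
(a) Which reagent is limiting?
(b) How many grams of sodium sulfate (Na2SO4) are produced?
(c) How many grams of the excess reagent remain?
(a) NaOH, (b) 64.63 g, (c) 150.6 g

Moles of H2SO4 = 195.2 g ÷ 98.09 g/mol = 1.99001 mol
Moles of NaOH = 36.4 g ÷ 40.0 g/mol = 0.91 mol
Moles ÷ coefficient: H2SO4: 1.99001/1 = 1.99, NaOH: 0.91/2 = 0.455
(a) NaOH has the smaller value, so NaOH is the limiting reagent.
(b) Moles of Na2SO4 = 0.91 mol NaOH × (1/2) = 0.455 mol; mass = 0.455 mol × 142.05 g/mol = 64.63 g
(c) H2SO4 consumed = 0.91 × (1/2) = 0.455 mol; remaining = 1.99001 − 0.455 = 1.53501 mol; mass = 1.53501 mol × 98.09 g/mol = 150.6 g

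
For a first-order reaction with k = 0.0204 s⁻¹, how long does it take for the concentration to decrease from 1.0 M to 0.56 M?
28.42 s

From ln[A] = ln[A]₀ - k·t: t = ln([A]₀/[A])/k = ln(1.0/0.56)/0.0204 = ln(1.7857)/0.0204 = 0.5798/0.0204 = 28.42 s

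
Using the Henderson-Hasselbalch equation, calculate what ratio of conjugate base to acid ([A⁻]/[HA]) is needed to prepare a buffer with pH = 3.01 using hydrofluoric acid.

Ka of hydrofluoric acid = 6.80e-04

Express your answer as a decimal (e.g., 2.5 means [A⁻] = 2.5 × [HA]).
[A⁻]/[HA] = 0.696

pKa = −log(6.80e-04) = 3.1675. pH = pKa + log([A⁻]/[HA]). 3.01 = 3.1675 + log(ratio). log(ratio) = 3.01 − 3.1675 = -0.1575. ratio = 10^(-0.1575) = 0.696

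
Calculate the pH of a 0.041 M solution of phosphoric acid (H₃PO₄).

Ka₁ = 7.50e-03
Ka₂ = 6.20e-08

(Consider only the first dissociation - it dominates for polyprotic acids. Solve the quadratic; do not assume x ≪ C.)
pH = 1.85

x² + Ka₁·x − Ka₁·C = 0 with Ka₁ = 7.50e-03, C = 0.041.
x = (−Ka₁ + √(Ka₁² + 4·Ka₁·C))/2 = 1.4182e-02 M, so pH = 1.85.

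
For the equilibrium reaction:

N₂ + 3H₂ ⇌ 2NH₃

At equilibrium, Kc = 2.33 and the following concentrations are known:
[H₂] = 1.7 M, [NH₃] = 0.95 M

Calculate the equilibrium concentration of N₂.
[N₂] = 0.0788 M

Kc = ([NH₃]^2) / ([N₂] × [H₂]^3) = 2.33
[N₂]^1 = (product terms)/(Kc · other reactant terms) = 0.9025 / (2.33 · 4.913) = 0.07884
[N₂] = 0.0788 M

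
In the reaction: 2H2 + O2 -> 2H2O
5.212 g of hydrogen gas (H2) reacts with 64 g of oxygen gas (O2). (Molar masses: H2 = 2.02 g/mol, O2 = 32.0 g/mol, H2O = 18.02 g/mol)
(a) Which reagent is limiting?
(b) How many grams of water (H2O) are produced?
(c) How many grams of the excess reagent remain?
(a) H2, (b) 46.5 g, (c) 22.72 g

Moles of H2 = 5.212 g ÷ 2.02 g/mol = 2.5802 mol
Moles of O2 = 64 g ÷ 32.0 g/mol = 2 mol
Moles ÷ coefficient: H2: 2.5802/2 = 1.29, O2: 2/1 = 2
(a) H2 has the smaller value, so H2 is the limiting reagent.
(b) Moles of H2O = 2.5802 mol H2 × (2/2) = 2.5802 mol; mass = 2.5802 mol × 18.02 g/mol = 46.5 g
(c) O2 consumed = 2.5802 × (1/2) = 1.2901 mol; remaining = 2 − 1.2901 = 0.709901 mol; mass = 0.709901 mol × 32.0 g/mol = 22.72 g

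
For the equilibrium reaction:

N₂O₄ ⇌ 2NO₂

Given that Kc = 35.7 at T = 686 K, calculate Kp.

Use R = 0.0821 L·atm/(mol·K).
K_p = 2.01e+03

Δn = (moles gaseous products) − (moles gaseous reactants) = 1
T = 686 K; RT = 0.0821 × 686 = 56.3206
Kp = Kc·(RT)^Δn = 35.7 × (56.3206)^1 = 35.7 × 56.3206 = 2.01e+03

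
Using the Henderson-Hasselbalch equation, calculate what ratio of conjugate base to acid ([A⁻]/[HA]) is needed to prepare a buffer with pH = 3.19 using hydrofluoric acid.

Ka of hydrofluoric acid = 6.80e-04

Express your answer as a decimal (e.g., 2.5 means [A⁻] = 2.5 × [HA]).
[A⁻]/[HA] = 1.053

pKa = −log(6.80e-04) = 3.1675. pH = pKa + log([A⁻]/[HA]). 3.19 = 3.1675 + log(ratio). log(ratio) = 3.19 − 3.1675 = 0.0225. ratio = 10^(0.0225) = 1.053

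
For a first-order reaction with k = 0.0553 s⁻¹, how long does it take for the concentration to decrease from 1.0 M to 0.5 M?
12.53 s

From ln[A] = ln[A]₀ - k·t: t = ln([A]₀/[A])/k = ln(1.0/0.5)/0.0553 = ln(2.0000)/0.0553 = 0.6931/0.0553 = 12.53 s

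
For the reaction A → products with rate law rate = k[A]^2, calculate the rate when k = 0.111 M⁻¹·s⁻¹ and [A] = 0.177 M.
0.003478 M/s

rate = k·[A]^2 = 0.111·(0.177)^2 = 0.111·0.031329 = 0.003478 M/s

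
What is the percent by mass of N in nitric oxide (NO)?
Mass of N in formula = 14.01 × 1 = 14.01 g/mol
Molar mass = 30.01 g/mol
% N = (14.01/30.01) × 100% = 46.68%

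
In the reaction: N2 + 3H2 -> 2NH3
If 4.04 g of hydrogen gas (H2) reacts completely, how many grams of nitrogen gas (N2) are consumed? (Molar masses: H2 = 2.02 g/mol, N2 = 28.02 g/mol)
Moles of H2 = 4.04 g ÷ 2.02 g/mol = 2 mol
Mole ratio: 1 mol N2 / 3 mol H2
Moles of N2 = 2 × (1/3) = 0.666667 mol
Mass of N2 = 0.666667 mol × 28.02 g/mol = 18.68 g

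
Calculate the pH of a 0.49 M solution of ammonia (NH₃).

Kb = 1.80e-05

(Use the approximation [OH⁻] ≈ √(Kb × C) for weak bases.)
pH = 11.47

[OH⁻] = √(Kb × C) = √(1.80e-05 × 0.49) = 2.9698e-03. pOH = 2.53, pH = 14 - pOH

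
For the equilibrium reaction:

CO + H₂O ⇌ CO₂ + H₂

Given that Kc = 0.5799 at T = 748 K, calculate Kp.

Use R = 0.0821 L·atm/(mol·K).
K_p = 0.5799

Δn = (moles gaseous products) − (moles gaseous reactants) = 0
T = 748 K; RT = 0.0821 × 748 = 61.4108
Kp = Kc·(RT)^Δn = 0.5799 × (61.4108)^0 = 0.5799 × 1 = 0.5799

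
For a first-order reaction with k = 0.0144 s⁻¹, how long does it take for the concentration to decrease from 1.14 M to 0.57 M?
48.14 s

From ln[A] = ln[A]₀ - k·t: t = ln([A]₀/[A])/k = ln(1.14/0.57)/0.0144 = ln(2.0000)/0.0144 = 0.6931/0.0144 = 48.14 s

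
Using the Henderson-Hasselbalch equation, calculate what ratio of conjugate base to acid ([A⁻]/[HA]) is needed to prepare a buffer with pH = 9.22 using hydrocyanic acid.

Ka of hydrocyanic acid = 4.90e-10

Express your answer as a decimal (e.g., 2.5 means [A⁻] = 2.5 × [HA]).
[A⁻]/[HA] = 0.813

pKa = −log(4.90e-10) = 9.3098. pH = pKa + log([A⁻]/[HA]). 9.22 = 9.3098 + log(ratio). log(ratio) = 9.22 − 9.3098 = -0.0898. ratio = 10^(-0.0898) = 0.813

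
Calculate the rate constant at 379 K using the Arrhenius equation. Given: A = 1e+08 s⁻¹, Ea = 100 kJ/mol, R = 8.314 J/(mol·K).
1.65e-06 s⁻¹

k = A·exp(-Ea/(R·T)) = 1e+08·exp(-100000/(8.314·379)) = 1e+08·exp(-31.7359) = 1e+08·1.6492e-14 = 1.65e-06 s⁻¹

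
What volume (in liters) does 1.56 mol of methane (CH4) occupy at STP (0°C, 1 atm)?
At STP, 1 mol of gas occupies 22.4 L
Volume = 1.56 mol × 22.4 L/mol = 34.94 L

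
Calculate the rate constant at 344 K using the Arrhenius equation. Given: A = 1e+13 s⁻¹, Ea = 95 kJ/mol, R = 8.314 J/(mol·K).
3.75e-02 s⁻¹

k = A·exp(-Ea/(R·T)) = 1e+13·exp(-95000/(8.314·344)) = 1e+13·exp(-33.2166) = 1e+13·3.7516e-15 = 3.75e-02 s⁻¹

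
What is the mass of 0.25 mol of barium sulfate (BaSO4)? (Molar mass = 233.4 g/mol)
Mass = 0.25 mol × 233.4 g/mol = 58.35 g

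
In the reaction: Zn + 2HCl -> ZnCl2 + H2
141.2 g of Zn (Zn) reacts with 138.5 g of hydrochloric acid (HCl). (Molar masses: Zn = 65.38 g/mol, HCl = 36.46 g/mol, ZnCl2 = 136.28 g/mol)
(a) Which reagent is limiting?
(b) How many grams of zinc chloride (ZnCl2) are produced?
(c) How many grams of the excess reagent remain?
(a) HCl, (b) 258.8 g, (c) 17.02 g

Moles of Zn = 141.2 g ÷ 65.38 g/mol = 2.15968 mol
Moles of HCl = 138.5 g ÷ 36.46 g/mol = 3.79868 mol
Moles ÷ coefficient: Zn: 2.15968/1 = 2.16, HCl: 3.79868/2 = 1.899
(a) HCl has the smaller value, so HCl is the limiting reagent.
(b) Moles of ZnCl2 = 3.79868 mol HCl × (1/2) = 1.89934 mol; mass = 1.89934 mol × 136.28 g/mol = 258.8 g
(c) Zn consumed = 3.79868 × (1/2) = 1.89934 mol; remaining = 2.15968 − 1.89934 = 0.26034 mol; mass = 0.26034 mol × 65.38 g/mol = 17.02 g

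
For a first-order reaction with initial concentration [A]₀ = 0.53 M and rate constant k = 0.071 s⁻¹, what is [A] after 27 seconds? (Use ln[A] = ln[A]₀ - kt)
0.0779 M

ln[A] = ln[A]₀ - k·t = ln(0.53) - (0.071)·(27) = -0.6349 - 1.9170 = -2.5519
[A] = e^(-2.5519) = 0.0779 M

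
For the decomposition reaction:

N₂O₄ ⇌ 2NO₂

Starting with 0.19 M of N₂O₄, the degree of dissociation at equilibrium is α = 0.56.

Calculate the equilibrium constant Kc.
K_c = 0.5417

x = α·[A]₀ = 0.56 × 0.19 = 0.1064 M dissociated.
At eq: [N₂O₄] = 0.19 − 0.1064 = 0.0836 M; [NO₂] = 2x = 0.2128 M.
Kc = [NO₂]²/[N₂O₄] = (0.2128)²/0.0836 = 0.5417.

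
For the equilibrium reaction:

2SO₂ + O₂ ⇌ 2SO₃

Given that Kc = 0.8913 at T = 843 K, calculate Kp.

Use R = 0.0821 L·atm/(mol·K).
K_p = 0.0129

Δn = (moles gaseous products) − (moles gaseous reactants) = -1
T = 843 K; RT = 0.0821 × 843 = 69.2103
Kp = Kc·(RT)^Δn = 0.8913 × (69.2103)^-1 = 0.8913 × 0.0144487 = 0.0129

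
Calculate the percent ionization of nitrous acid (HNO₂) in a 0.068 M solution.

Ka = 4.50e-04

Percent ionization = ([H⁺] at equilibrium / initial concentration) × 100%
Percent ionization = 7.81%

Let x = [H⁺]. Ka = x²/(C - x) ⇒ x² + (4.50e-04)x - (4.50e-04)(0.068) = 0. x = 5.3113e-03. Percent = (5.3113e-03/0.068) × 100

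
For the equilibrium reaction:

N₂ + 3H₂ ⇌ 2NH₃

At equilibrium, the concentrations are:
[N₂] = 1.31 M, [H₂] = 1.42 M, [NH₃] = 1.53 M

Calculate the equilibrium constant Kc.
K_c = 0.6241

Kc = ([NH₃]^2) / ([N₂] × [H₂]^3)
   = ((1.53)^2) / ((1.31)·(1.42)^3)
   = 2.3409 / 3.7509 = 0.6241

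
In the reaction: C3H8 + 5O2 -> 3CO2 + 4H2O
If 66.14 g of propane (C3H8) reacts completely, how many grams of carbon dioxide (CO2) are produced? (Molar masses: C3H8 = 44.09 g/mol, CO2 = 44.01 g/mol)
Moles of C3H8 = 66.14 g ÷ 44.09 g/mol = 1.50011 mol
Mole ratio: 3 mol CO2 / 1 mol C3H8
Moles of CO2 = 1.50011 × (3/1) = 4.50034 mol
Mass of CO2 = 4.50034 mol × 44.01 g/mol = 198.1 g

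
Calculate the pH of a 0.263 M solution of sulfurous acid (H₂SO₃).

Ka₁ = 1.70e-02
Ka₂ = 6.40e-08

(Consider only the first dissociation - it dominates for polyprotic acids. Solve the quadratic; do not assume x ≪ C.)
pH = 1.23

x² + Ka₁·x − Ka₁·C = 0 with Ka₁ = 1.70e-02, C = 0.263.
x = (−Ka₁ + √(Ka₁² + 4·Ka₁·C))/2 = 5.8904e-02 M, so pH = 1.23.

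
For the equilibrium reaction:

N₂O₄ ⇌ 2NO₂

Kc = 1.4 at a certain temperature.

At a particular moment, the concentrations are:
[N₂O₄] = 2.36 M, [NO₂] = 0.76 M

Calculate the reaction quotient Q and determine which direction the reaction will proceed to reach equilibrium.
Q = 0.245, Q < K, reaction proceeds forward (toward products)

Q = ([NO₂]^2) / ([N₂O₄])
  = ((0.76)^2) / ((2.36)) = 0.5776/2.36 = 0.2447
Since Q = 0.2447 < Kc = 1.4, the reaction proceeds forward (toward products) to reach equilibrium.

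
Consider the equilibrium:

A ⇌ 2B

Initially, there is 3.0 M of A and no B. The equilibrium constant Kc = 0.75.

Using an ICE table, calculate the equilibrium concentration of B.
[B] = 1.324 M

ICE: [A] = 3.0 − x, [B] = 2x.
Kc = (2x)²/(3.0 − x) = 0.75 ⇒ 4x² + 0.75x − 2.25 = 0.
x = (−0.75 + √(0.75² + 4·4·2.25))/(2·4) = (−0.75 + √36.562)/8 = 0.66209.
[B] = 2x = 1.324 M.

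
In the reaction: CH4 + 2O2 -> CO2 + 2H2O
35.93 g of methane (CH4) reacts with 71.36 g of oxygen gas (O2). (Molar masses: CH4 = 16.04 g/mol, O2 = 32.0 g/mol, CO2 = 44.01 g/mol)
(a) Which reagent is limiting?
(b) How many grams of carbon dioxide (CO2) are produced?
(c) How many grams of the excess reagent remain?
(a) O2, (b) 49.07 g, (c) 18.05 g

Moles of CH4 = 35.93 g ÷ 16.04 g/mol = 2.24002 mol
Moles of O2 = 71.36 g ÷ 32.0 g/mol = 2.23 mol
Moles ÷ coefficient: CH4: 2.24002/1 = 2.24, O2: 2.23/2 = 1.115
(a) O2 has the smaller value, so O2 is the limiting reagent.
(b) Moles of CO2 = 2.23 mol O2 × (1/2) = 1.115 mol; mass = 1.115 mol × 44.01 g/mol = 49.07 g
(c) CH4 consumed = 2.23 × (1/2) = 1.115 mol; remaining = 2.24002 − 1.115 = 1.12502 mol; mass = 1.12502 mol × 16.04 g/mol = 18.05 g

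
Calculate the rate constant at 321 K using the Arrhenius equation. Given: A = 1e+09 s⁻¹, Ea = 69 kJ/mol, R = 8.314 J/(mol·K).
5.91e-03 s⁻¹

k = A·exp(-Ea/(R·T)) = 1e+09·exp(-69000/(8.314·321)) = 1e+09·exp(-25.8544) = 1e+09·5.9100e-12 = 5.91e-03 s⁻¹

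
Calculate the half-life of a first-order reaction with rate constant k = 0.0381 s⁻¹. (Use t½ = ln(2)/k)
18.19 s

t½ = ln(2)/k = 0.6931/0.0381 = 18.19 s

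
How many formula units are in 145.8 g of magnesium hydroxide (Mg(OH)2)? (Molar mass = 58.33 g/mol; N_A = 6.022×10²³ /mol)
Moles = 145.8 g ÷ 58.33 g/mol = 2.49957 mol
Formula units = 2.49957 mol × 6.022×10²³ /mol = 1.505e+24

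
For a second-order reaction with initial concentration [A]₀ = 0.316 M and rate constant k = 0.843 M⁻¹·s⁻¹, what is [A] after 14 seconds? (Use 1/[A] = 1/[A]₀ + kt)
0.0668 M

1/[A] = 1/[A]₀ + k·t = 1/0.316 + (0.843)·(14) = 3.1646 + 11.8020 = 14.9666
[A] = 1/14.9666 = 0.0668 M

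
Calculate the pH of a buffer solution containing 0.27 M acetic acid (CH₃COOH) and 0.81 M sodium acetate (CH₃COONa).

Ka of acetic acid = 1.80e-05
pH = 5.22

pKa = -log(1.80e-05) = 4.74. pH = pKa + log([A⁻]/[HA]) = 4.74 + log(0.81/0.27)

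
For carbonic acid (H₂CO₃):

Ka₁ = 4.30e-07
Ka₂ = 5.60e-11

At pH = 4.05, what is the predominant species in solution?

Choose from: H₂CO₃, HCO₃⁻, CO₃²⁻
H₂CO₃

pKa1 = 6.37, pKa2 = 10.25. Each pKa is the crossover between adjacent species; pH = 4.05 lies in the region where H₂CO₃ predominates.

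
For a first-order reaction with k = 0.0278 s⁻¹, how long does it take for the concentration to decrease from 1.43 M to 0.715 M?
24.93 s

From ln[A] = ln[A]₀ - k·t: t = ln([A]₀/[A])/k = ln(1.43/0.715)/0.0278 = ln(2.0000)/0.0278 = 0.6931/0.0278 = 24.93 s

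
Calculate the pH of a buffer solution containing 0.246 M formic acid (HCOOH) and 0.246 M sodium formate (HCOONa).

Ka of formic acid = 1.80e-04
pH = 3.74

pKa = -log(1.80e-04) = 3.74. pH = pKa + log([A⁻]/[HA]) = 3.74 + log(0.246/0.246)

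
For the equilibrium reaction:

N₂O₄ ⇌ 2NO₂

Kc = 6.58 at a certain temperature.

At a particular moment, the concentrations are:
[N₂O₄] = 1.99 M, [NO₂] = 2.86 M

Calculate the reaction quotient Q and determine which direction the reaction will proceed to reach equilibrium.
Q = 4.110, Q < K, reaction proceeds forward (toward products)

Q = ([NO₂]^2) / ([N₂O₄])
  = ((2.86)^2) / ((1.99)) = 8.1796/1.99 = 4.11
Since Q = 4.11 < Kc = 6.58, the reaction proceeds forward (toward products) to reach equilibrium.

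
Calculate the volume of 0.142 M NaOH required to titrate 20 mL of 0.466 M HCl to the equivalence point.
V_{base} = 65.6 mL

At equivalence: moles acid = moles base.
moles HCl = 0.466 M × 0.02 L = 0.00932 mol
V_NaOH = 0.00932 mol ÷ 0.142 M = 0.06563 L = 65.6 mL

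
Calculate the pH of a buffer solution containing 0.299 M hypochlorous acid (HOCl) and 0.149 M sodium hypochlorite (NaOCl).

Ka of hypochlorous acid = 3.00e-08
pH = 7.22

pKa = -log(3.00e-08) = 7.52. pH = pKa + log([A⁻]/[HA]) = 7.52 + log(0.149/0.299)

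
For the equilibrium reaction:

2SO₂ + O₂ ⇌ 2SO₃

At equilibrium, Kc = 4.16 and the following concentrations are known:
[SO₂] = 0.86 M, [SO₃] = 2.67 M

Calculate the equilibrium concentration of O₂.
[O₂] = 2.3170 M

Kc = ([SO₃]^2) / ([SO₂]^2 × [O₂]) = 4.16
[O₂]^1 = (product terms)/(Kc · other reactant terms) = 7.1289 / (4.16 · 0.7396) = 2.317
[O₂] = 2.3170 M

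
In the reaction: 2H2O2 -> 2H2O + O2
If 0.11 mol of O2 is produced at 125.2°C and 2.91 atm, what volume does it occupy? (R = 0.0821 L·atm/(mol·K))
T = 125.2°C + 273.15 = 398.35 K
V = nRT/P = (0.11 × 0.0821 × 398.35) / 2.91
V = 1.24 L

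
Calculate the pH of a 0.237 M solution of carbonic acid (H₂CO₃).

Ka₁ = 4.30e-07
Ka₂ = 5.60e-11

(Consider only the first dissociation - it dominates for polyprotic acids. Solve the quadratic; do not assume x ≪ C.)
pH = 3.50

x² + Ka₁·x − Ka₁·C = 0 with Ka₁ = 4.30e-07, C = 0.237.
x = (−Ka₁ + √(Ka₁² + 4·Ka₁·C))/2 = 3.1902e-04 M, so pH = 3.50.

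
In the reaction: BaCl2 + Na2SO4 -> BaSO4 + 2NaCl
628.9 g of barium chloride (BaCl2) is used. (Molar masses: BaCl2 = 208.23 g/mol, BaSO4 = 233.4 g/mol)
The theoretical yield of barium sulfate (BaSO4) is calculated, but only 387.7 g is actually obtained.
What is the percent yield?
Moles of BaCl2 = 628.9 g ÷ 208.23 g/mol = 3.02022 mol
Mole ratio: 1 mol BaSO4 / 1 mol BaCl2
Moles of BaSO4 = 3.02022 × (1/1) = 3.02022 mol
Theoretical yield = 3.02022 mol × 233.4 g/mol = 704.92 g
Actual yield = 387.7 g
Percent yield = (387.7 / 704.92) × 100% = 55.0%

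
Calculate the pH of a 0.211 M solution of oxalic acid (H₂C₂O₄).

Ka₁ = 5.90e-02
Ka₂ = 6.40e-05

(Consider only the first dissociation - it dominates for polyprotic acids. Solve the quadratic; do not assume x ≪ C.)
pH = 1.07

x² + Ka₁·x − Ka₁·C = 0 with Ka₁ = 5.90e-02, C = 0.211.
x = (−Ka₁ + √(Ka₁² + 4·Ka₁·C))/2 = 8.5909e-02 M, so pH = 1.07.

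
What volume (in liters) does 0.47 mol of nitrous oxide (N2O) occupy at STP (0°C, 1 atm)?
At STP, 1 mol of gas occupies 22.4 L
Volume = 0.47 mol × 22.4 L/mol = 10.53 L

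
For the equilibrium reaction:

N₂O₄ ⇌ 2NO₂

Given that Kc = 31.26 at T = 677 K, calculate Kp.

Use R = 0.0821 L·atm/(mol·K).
K_p = 1.74e+03

Δn = (moles gaseous products) − (moles gaseous reactants) = 1
T = 677 K; RT = 0.0821 × 677 = 55.5817
Kp = Kc·(RT)^Δn = 31.26 × (55.5817)^1 = 31.26 × 55.5817 = 1.74e+03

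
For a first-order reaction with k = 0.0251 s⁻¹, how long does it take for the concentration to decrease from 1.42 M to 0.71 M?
27.62 s

From ln[A] = ln[A]₀ - k·t: t = ln([A]₀/[A])/k = ln(1.42/0.71)/0.0251 = ln(2.0000)/0.0251 = 0.6931/0.0251 = 27.62 s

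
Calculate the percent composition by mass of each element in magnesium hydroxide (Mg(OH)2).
Mg: 41.68%, O: 54.86%, H: 3.46%

Molar mass of Mg(OH)2 = 58.33 g/mol
% Mg = (1 × 24.31) / 58.33 × 100% = 24.31 / 58.33 × 100% = 41.68%
% O = (2 × 16.0) / 58.33 × 100% = 32 / 58.33 × 100% = 54.86%
% H = (2 × 1.008) / 58.33 × 100% = 2.016 / 58.33 × 100% = 3.46%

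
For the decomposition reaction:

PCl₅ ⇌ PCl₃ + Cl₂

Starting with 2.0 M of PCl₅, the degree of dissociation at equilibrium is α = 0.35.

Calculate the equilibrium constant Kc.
K_c = 0.3769

x = α·[A]₀ = 0.35 × 2.0 = 0.7 M dissociated.
At eq: [PCl₅] = 2.0 − 0.7 = 1.3 M; [PCl₃] = [Cl₂] = x = 0.7 M.
Kc = [PCl₃][Cl₂]/[PCl₅] = (0.7)²/1.3 = 0.3769.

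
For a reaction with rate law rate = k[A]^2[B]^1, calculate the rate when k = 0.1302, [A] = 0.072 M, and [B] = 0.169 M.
0.0001141 M/s

rate = k·[A]^2·[B]^1 = 0.1302·(0.072)^2·(0.169)^1 = 0.1302·0.005184·0.169 = 0.0001141 M/s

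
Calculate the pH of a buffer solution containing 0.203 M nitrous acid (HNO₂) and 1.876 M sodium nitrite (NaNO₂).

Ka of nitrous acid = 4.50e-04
pH = 4.31

pKa = -log(4.50e-04) = 3.35. pH = pKa + log([A⁻]/[HA]) = 3.35 + log(1.876/0.203)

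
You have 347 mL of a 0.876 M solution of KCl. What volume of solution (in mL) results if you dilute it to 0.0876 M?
Using M₁V₁ = M₂V₂:
0.876 × 347 = 0.0876 × V₂
V₂ = (0.876 × 347) / 0.0876 = 3470 mL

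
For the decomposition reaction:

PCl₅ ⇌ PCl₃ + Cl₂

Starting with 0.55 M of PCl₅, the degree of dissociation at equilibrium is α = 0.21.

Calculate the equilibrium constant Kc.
K_c = 0.0307

x = α·[A]₀ = 0.21 × 0.55 = 0.1155 M dissociated.
At eq: [PCl₅] = 0.55 − 0.1155 = 0.4345 M; [PCl₃] = [Cl₂] = x = 0.1155 M.
Kc = [PCl₃][Cl₂]/[PCl₅] = (0.1155)²/0.4345 = 0.0307.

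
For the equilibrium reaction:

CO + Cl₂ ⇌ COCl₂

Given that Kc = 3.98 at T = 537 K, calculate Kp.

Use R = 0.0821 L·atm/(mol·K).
K_p = 0.0903

Δn = (moles gaseous products) − (moles gaseous reactants) = -1
T = 537 K; RT = 0.0821 × 537 = 44.0877
Kp = Kc·(RT)^Δn = 3.98 × (44.0877)^-1 = 3.98 × 0.0226821 = 0.0903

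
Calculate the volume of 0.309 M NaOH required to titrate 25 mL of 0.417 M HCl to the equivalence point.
V_{base} = 33.7 mL

At equivalence: moles acid = moles base.
moles HCl = 0.417 M × 0.025 L = 0.010425 mol
V_NaOH = 0.010425 mol ÷ 0.309 M = 0.03374 L = 33.7 mL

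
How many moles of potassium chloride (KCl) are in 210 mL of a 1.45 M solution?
Moles = Molarity × Volume (L)
Moles = 1.45 M × 0.21 L = 0.3045 mol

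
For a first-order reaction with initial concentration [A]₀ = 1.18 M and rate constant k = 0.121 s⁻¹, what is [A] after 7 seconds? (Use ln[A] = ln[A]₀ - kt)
0.5059 M

ln[A] = ln[A]₀ - k·t = ln(1.18) - (0.121)·(7) = 0.1655 - 0.8470 = -0.6815
[A] = e^(-0.6815) = 0.5059 M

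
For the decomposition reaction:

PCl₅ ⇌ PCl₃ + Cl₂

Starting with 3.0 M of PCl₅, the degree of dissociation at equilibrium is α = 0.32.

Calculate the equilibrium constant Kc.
K_c = 0.4518

x = α·[A]₀ = 0.32 × 3.0 = 0.96 M dissociated.
At eq: [PCl₅] = 3.0 − 0.96 = 2.04 M; [PCl₃] = [Cl₂] = x = 0.96 M.
Kc = [PCl₃][Cl₂]/[PCl₅] = (0.96)²/2.04 = 0.4518.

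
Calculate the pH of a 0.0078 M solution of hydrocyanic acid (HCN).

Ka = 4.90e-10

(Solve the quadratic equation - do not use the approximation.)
pH = 5.71

x² + Ka×x - Ka×C = 0. Using quadratic formula: [H⁺] = 1.9547e-06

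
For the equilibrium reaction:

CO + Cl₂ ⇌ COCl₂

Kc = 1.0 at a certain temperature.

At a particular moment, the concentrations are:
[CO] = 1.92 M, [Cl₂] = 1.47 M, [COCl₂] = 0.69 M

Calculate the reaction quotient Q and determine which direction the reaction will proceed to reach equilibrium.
Q = 0.244, Q < K, reaction proceeds forward (toward products)

Q = ([COCl₂]) / ([CO] × [Cl₂])
  = ((0.69)) / ((1.92)·(1.47)) = 0.69/2.8224 = 0.2445
Since Q = 0.2445 < Kc = 1.0, the reaction proceeds forward (toward products) to reach equilibrium.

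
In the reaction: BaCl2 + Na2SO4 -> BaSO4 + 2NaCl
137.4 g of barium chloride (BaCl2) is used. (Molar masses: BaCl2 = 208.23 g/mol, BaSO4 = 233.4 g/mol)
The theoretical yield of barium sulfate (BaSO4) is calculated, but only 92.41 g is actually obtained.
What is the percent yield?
Moles of BaCl2 = 137.4 g ÷ 208.23 g/mol = 0.659847 mol
Mole ratio: 1 mol BaSO4 / 1 mol BaCl2
Moles of BaSO4 = 0.659847 × (1/1) = 0.659847 mol
Theoretical yield = 0.659847 mol × 233.4 g/mol = 154.01 g
Actual yield = 92.41 g
Percent yield = (92.41 / 154.01) × 100% = 60.0%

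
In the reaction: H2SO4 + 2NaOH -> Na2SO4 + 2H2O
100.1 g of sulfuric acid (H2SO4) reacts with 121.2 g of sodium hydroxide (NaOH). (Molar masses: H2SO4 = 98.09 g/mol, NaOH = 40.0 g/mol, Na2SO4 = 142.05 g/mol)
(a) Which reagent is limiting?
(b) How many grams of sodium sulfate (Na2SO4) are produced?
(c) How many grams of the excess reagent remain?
(a) H2SO4, (b) 145 g, (c) 39.56 g

Moles of H2SO4 = 100.1 g ÷ 98.09 g/mol = 1.02049 mol
Moles of NaOH = 121.2 g ÷ 40.0 g/mol = 3.03 mol
Moles ÷ coefficient: H2SO4: 1.02049/1 = 1.02, NaOH: 3.03/2 = 1.515
(a) H2SO4 has the smaller value, so H2SO4 is the limiting reagent.
(b) Moles of Na2SO4 = 1.02049 mol H2SO4 × (1/1) = 1.02049 mol; mass = 1.02049 mol × 142.05 g/mol = 145 g
(c) NaOH consumed = 1.02049 × (2/1) = 2.04098 mol; remaining = 3.03 − 2.04098 = 0.989017 mol; mass = 0.989017 mol × 40.0 g/mol = 39.56 g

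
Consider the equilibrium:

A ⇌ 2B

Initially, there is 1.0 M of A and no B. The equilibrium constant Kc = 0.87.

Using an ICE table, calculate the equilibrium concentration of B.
[B] = 0.740 M

ICE: [A] = 1.0 − x, [B] = 2x.
Kc = (2x)²/(1.0 − x) = 0.87 ⇒ 4x² + 0.87x − 0.87 = 0.
x = (−0.87 + √(0.87² + 4·4·0.87))/(2·4) = (−0.87 + √14.677)/8 = 0.37013.
[B] = 2x = 0.740 M.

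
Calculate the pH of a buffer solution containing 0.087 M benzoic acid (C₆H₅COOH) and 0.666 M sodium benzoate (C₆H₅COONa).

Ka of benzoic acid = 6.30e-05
pH = 5.08

pKa = -log(6.30e-05) = 4.20. pH = pKa + log([A⁻]/[HA]) = 4.20 + log(0.666/0.087)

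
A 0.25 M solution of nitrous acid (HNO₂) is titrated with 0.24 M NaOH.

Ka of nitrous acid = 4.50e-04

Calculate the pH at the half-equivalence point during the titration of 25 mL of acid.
pH = pKa = 3.35

At the half-equivalence point, [HA] = [A⁻], so by Henderson–Hasselbalch pH = pKa + log(1) = pKa.
pKa = −log(4.50e-04) = 3.35.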